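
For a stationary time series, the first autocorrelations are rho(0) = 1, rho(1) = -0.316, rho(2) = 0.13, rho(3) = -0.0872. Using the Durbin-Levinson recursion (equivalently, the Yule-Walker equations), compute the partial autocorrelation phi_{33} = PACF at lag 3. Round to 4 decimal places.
\phi_{33} = -0.0411

The PACF at lag k is phi_{kk}, the last component of the solution
to the Yule-Walker system G_k phi = r_k where
  (G_k)_{ij} = rho(|i - j|), (r_k)_i = rho(i), i,j = 1..k.
Equivalently, Durbin-Levinson gives phi_{kk} iteratively:
  phi_{11} = rho(1)
  phi_{kk} = [rho(k) - sum_{j=1..k-1} phi_{k-1,j} rho(k-j)]
            / [1 - sum_{j=1..k-1} phi_{k-1,j} rho(j)],
  phi_{k,j} = phi_{k-1,j} - phi_{kk} phi_{k-1,k-j},  j = 1..k-1.
Step k = 1:
  phi_11 = rho(1) = -0.316.
Step k = 2:
  phi_22 = [rho(2) - phi_11 rho(1)] / [1 - phi_11 rho(1)] = [0.13 - (-0.316)(-0.316)] / [1 - (-0.316)(-0.316)]
         = 0.030144 / 0.900144 = 0.033488.
  Update: phi_21 = phi_11 - phi_22 phi_11 = -0.316 - (0.033488)(-0.316) = -0.305418.
Step k = 3:
  phi_33 = [rho(3) - phi_21 rho(2) - phi_22 rho(1)] / [1 - phi_21 rho(1) - phi_22 rho(2)]
    numerator   = -0.0872 - (-0.305418)(0.13) - (0.033488)(-0.316) = -0.03691349
    denominator = 1 - (-0.305418)(-0.316) - (0.033488)(0.13) = 0.89913454
  phi_33 = -0.03691349 / 0.89913454 = -0.0411.
Therefore phi_{33} = -0.0411.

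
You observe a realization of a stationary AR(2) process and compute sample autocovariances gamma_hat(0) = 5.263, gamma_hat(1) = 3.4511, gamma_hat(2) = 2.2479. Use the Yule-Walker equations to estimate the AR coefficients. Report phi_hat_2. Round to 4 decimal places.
\hat\phi_{2} = -0.0050

The Yule-Walker equations for an AR(p) process read, in matrix form,
  Gamma_p phi = r_p,   with   (Gamma_p)_{ij} = gamma(|i - j|),
                       (r_p)_i = gamma(i),   i,j = 1..p.
Substitute the sample gammas (Toeplitz matrix and right-hand side of size 2):
  Gamma_p = [[5.263, 3.4511], [3.4511, 5.263]]
  r_p     = [3.4511, 2.2479]
Written out:
  5.263 phi_1 + 3.4511 phi_2 = 3.4511
  3.4511 phi_1 + 5.263 phi_2 = 2.2479
Solve by Cramer's rule:
  det = gamma(0)^2 - gamma(1)^2 = (5.263)^2 - (3.4511)^2 = 27.699169 - 11.91009121 = 15.78907779
  phi_hat_1 = [gamma(1) gamma(0) - gamma(1) gamma(2)] / det = [(3.4511)(5.263) - (3.4511)(2.2479)] / 15.78907779 = 10.40541161 / 15.78907779 = 0.659
  phi_hat_2 = [gamma(0) gamma(2) - gamma(1)^2] / det = [(5.263)(2.2479) - (3.4511)^2] / 15.78907779 = -0.07939351 / 15.78907779 = -0.005
So phi_hat = [0.6590, -0.0050].
Therefore phi_hat_2 = -0.0050.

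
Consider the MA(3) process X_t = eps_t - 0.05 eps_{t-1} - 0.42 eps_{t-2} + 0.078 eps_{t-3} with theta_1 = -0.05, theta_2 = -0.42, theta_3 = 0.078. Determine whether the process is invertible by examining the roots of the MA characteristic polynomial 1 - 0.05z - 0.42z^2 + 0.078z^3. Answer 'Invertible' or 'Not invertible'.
\text{Invertible}

The MA(q) characteristic polynomial is P(z) = 1 - 0.05z - 0.42z^2 + 0.078z^3.
Invertibility requires all roots to lie outside the unit circle, i.e. |z| > 1 for every root.
Degree 3: look for a simple real root z0 first, then factor out (1 - z/z0) and solve the remaining quadratic.
Testing z0 = 5: P(5) = 1 + (-0.05)(5) + (-0.42)(5)^2 + (0.078)(5)^3
  = 1 + (-0.25) + (-10.5) + (9.75) = 0.  So z_0 = 5 is a root, |z_0| = 5.
Divide out the factor (1 - 0.2 z) = (1 - z/z0) (since 1/z0 = 0.2):
  P(z) = (1 - 0.2 z)(1 + (0.15) z + (-0.39) z^2)
  [check: z-coef 0.15 - (0.2) = -0.05; z^2-coef -0.39 - (0.2)(0.15) = -0.42; z^3-coef -(0.2)(-0.39) = 0.078.]
Remaining roots from the quadratic factor 1 + (0.15) z + (-0.39) z^2:
  Set 1 + (0.15) z + (-0.39) z^2 = 0, i.e. a z^2 + b z + c = 0 with a = -0.39, b = 0.15, c = 1.
  Discriminant D = b^2 - 4ac = (0.15)^2 - 4*(-0.39)*1 = 0.0225 - (-1.56) = 1.5825.
  D >= 0, so the roots are real: z = (-b +/- sqrt(D)) / (2a) = (-0.15 +/- 1.257975) / (-0.78).
    z_1 = (-0.15 + 1.257975) / (-0.78) = -1.4205,   |z_1| = 1.4205.
    z_2 = (-0.15 - 1.257975) / (-0.78) = 1.8051,   |z_2| = 1.8051.
Moduli of all roots: 5.0000, 1.4205, 1.8051.
All moduli strictly greater than 1? Yes.
Verdict: Invertible.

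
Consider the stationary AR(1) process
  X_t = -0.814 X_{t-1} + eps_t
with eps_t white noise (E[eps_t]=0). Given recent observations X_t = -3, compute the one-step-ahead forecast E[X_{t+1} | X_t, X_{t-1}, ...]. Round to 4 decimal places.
E[X_{t+1} \mid \mathcal F_t] = 2.4420

For an AR(p) model X_t = c + sum_i phi_i X_{t-i} + eps_t, the
one-step-ahead conditional mean is
  E[X_{t+1} | X_t, ...] = c + sum_i phi_i X_{t+1-i}.
Substitute known values:
  E[X_{t+1} | ...] = (-0.814) * (-3)
                   = 2.4420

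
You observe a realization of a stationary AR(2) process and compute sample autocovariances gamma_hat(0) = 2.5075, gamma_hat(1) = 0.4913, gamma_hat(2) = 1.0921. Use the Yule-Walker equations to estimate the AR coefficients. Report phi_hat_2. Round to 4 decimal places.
\hat\phi_{2} = 0.4130

The Yule-Walker equations for an AR(p) process read, in matrix form,
  Gamma_p phi = r_p,   with   (Gamma_p)_{ij} = gamma(|i - j|),
                       (r_p)_i = gamma(i),   i,j = 1..p.
Substitute the sample gammas (Toeplitz matrix and right-hand side of size 2):
  Gamma_p = [[2.5075, 0.4913], [0.4913, 2.5075]]
  r_p     = [0.4913, 1.0921]
Written out:
  2.5075 phi_1 + 0.4913 phi_2 = 0.4913
  0.4913 phi_1 + 2.5075 phi_2 = 1.0921
Solve by Cramer's rule:
  det = gamma(0)^2 - gamma(1)^2 = (2.5075)^2 - (0.4913)^2 = 6.28755625 - 0.24137569 = 6.04618056
  phi_hat_1 = [gamma(1) gamma(0) - gamma(1) gamma(2)] / det = [(0.4913)(2.5075) - (0.4913)(1.0921)] / 6.04618056 = 0.69538602 / 6.04618056 = 0.115
  phi_hat_2 = [gamma(0) gamma(2) - gamma(1)^2] / det = [(2.5075)(1.0921) - (0.4913)^2] / 6.04618056 = 2.49706506 / 6.04618056 = 0.413
So phi_hat = [0.1150, 0.4130].
Therefore phi_hat_2 = 0.4130.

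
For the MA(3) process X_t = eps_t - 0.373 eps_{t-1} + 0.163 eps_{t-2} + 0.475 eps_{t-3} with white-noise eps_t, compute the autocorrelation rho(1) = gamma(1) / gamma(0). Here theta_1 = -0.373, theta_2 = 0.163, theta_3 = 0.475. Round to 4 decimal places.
\rho(1) = -0.2561

For an MA(q) process with theta_0 = 1, the autocovariance is
  gamma(k) = sigma^2 * sum_{i=0..q-k} theta_i * theta_{i+k},
and rho(k) = gamma(k) / gamma(0). Sigma^2 cancels.
  numerator   = (1)*(-0.373) + (-0.373)*(0.163) + (0.163)*(0.475) = -0.356374.
  denominator = (1)^2 + (-0.373)^2 + (0.163)^2 + (0.475)^2 = 1.391323.
  rho(1) = -0.356374 / 1.391323 = -0.2561.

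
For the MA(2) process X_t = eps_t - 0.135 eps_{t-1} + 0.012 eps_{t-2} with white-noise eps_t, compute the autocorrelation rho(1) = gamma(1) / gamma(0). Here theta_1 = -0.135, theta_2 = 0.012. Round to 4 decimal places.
\rho(1) = -0.1342

For an MA(q) process with theta_0 = 1, the autocovariance is
  gamma(k) = sigma^2 * sum_{i=0..q-k} theta_i * theta_{i+k},
and rho(k) = gamma(k) / gamma(0). Sigma^2 cancels.
  numerator   = (1)*(-0.135) + (-0.135)*(0.012) = -0.13662.
  denominator = (1)^2 + (-0.135)^2 + (0.012)^2 = 1.018369.
  rho(1) = -0.13662 / 1.018369 = -0.1342.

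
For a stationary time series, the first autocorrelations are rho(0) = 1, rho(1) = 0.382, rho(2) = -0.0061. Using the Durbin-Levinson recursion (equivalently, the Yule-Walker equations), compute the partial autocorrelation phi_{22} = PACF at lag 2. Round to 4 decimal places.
\phi_{22} = -0.1780

The PACF at lag k is phi_{kk}, the last component of the solution
to the Yule-Walker system G_k phi = r_k where
  (G_k)_{ij} = rho(|i - j|), (r_k)_i = rho(i), i,j = 1..k.
Equivalently, Durbin-Levinson gives phi_{kk} iteratively:
  phi_{11} = rho(1)
  phi_{kk} = [rho(k) - sum_{j=1..k-1} phi_{k-1,j} rho(k-j)]
            / [1 - sum_{j=1..k-1} phi_{k-1,j} rho(j)],
  phi_{k,j} = phi_{k-1,j} - phi_{kk} phi_{k-1,k-j},  j = 1..k-1.
Step k = 1:
  phi_11 = rho(1) = 0.382.
Step k = 2:
  phi_22 = [rho(2) - phi_11 rho(1)] / [1 - phi_11 rho(1)] = [-0.0061 - (0.382)(0.382)] / [1 - (0.382)(0.382)]
         = -0.152024 / 0.854076 = -0.178.
Therefore phi_{22} = -0.1780.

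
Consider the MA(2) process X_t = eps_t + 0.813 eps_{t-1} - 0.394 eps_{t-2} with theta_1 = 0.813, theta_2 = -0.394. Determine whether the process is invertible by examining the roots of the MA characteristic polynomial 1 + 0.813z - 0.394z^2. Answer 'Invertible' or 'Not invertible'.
\text{Not invertible}

The MA(q) characteristic polynomial is P(z) = 1 + 0.813z - 0.394z^2.
Invertibility requires all roots to lie outside the unit circle, i.e. |z| > 1 for every root.
Set 1 + (0.813) z + (-0.394) z^2 = 0, i.e. a z^2 + b z + c = 0 with a = -0.394, b = 0.813, c = 1.
Discriminant D = b^2 - 4ac = (0.813)^2 - 4*(-0.394)*1 = 0.660969 - (-1.576) = 2.236969.
D >= 0, so the roots are real: z = (-b +/- sqrt(D)) / (2a) = (-0.813 +/- 1.49565) / (-0.788).
  z_1 = (-0.813 + 1.49565) / (-0.788) = -0.8663,   |z_1| = 0.8663.
  z_2 = (-0.813 - 1.49565) / (-0.788) = 2.9298,   |z_2| = 2.9298.
Moduli of all roots: 0.8663, 2.9298.
All moduli strictly greater than 1? No.
Verdict: Not invertible.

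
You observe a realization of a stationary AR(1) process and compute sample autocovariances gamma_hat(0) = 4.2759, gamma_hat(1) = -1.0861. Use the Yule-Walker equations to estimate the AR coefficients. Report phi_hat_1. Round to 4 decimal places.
\hat\phi_{1} = -0.2540

The Yule-Walker equations for an AR(p) process read, in matrix form,
  Gamma_p phi = r_p,   with   (Gamma_p)_{ij} = gamma(|i - j|),
                       (r_p)_i = gamma(i),   i,j = 1..p.
Substitute the sample gammas (Toeplitz matrix and right-hand side of size 1):
  Gamma_p = [[4.2759]]
  r_p     = [-1.0861]
With p = 1 this is the single equation gamma(0) phi_1 = gamma(1):
  phi_hat_1 = gamma(1) / gamma(0) = -1.0861 / 4.2759 = -0.2540.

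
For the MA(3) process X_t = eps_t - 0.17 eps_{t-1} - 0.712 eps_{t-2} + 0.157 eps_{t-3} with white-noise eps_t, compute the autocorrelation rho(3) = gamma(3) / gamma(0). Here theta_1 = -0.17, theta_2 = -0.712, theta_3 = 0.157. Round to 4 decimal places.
\rho(3) = 0.1006

For an MA(q) process with theta_0 = 1, the autocovariance is
  gamma(k) = sigma^2 * sum_{i=0..q-k} theta_i * theta_{i+k},
and rho(k) = gamma(k) / gamma(0). Sigma^2 cancels.
  numerator   = (1)*(0.157) = 0.157.
  denominator = (1)^2 + (-0.17)^2 + (-0.712)^2 + (0.157)^2 = 1.560493.
  rho(3) = 0.157 / 1.560493 = 0.1006.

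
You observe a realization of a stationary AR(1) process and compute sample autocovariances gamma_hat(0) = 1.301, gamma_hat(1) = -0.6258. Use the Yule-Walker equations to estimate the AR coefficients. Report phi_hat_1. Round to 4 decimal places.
\hat\phi_{1} = -0.4810

The Yule-Walker equations for an AR(p) process read, in matrix form,
  Gamma_p phi = r_p,   with   (Gamma_p)_{ij} = gamma(|i - j|),
                       (r_p)_i = gamma(i),   i,j = 1..p.
Substitute the sample gammas (Toeplitz matrix and right-hand side of size 1):
  Gamma_p = [[1.301]]
  r_p     = [-0.6258]
With p = 1 this is the single equation gamma(0) phi_1 = gamma(1):
  phi_hat_1 = gamma(1) / gamma(0) = -0.6258 / 1.301 = -0.4810.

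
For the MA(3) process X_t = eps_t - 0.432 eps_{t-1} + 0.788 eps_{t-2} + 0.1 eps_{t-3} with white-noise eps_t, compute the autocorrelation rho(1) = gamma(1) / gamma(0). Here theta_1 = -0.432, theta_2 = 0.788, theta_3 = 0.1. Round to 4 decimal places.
\rho(1) = -0.3816

For an MA(q) process with theta_0 = 1, the autocovariance is
  gamma(k) = sigma^2 * sum_{i=0..q-k} theta_i * theta_{i+k},
and rho(k) = gamma(k) / gamma(0). Sigma^2 cancels.
  numerator   = (1)*(-0.432) + (-0.432)*(0.788) + (0.788)*(0.1) = -0.693616.
  denominator = (1)^2 + (-0.432)^2 + (0.788)^2 + (0.1)^2 = 1.817568.
  rho(1) = -0.693616 / 1.817568 = -0.3816.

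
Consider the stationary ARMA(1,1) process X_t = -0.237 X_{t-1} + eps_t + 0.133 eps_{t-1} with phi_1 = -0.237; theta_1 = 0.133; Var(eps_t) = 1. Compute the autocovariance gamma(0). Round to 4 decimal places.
\gamma(0) = 1.0115

Multiply the model equation by X_{t-k} and take expectations. With theta_0 = psi_0 = 1 and psi_j the MA(infinity) weights, this gives
  gamma(k) - sum_i phi_i gamma(k-i) = c_k,
  c_k = sigma^2 * sum_{j=k..q} theta_j psi_{j-k}   (c_k = 0 for k > q),
using gamma(-m) = gamma(m).
psi-weights needed (psi_j = theta_j + sum_i phi_i psi_{j-i}):
  psi_1 = theta_1 + phi_1 = 0.133 + (-0.237) = -0.104
Right-hand sides:
  c_0 = sigma^2 (1 + theta_1 psi_1) = 1 * (1 + (0.133)(-0.104)) = 1 * 0.986168 = 0.986168
  c_1 = sigma^2 theta_1 = 1 * (0.133) = 0.133
  c_2 = 0
Equations for k = 0 and k = 1 (AR order 1):
  gamma(0) = phi_1 gamma(1) + c_0
  gamma(1) = phi_1 gamma(0) + c_1
Substituting the second into the first: gamma(0) (1 - phi_1^2) = c_0 + phi_1 c_1, so
  gamma(0) = (c_0 + phi_1 c_1) / (1 - phi_1^2) = (0.986168 + (-0.237)(0.133)) / (1 - (-0.237)^2) = 0.954647 / 0.943831 = 1.01146.
Therefore gamma(0) = 1.0115 (to 4 decimal places).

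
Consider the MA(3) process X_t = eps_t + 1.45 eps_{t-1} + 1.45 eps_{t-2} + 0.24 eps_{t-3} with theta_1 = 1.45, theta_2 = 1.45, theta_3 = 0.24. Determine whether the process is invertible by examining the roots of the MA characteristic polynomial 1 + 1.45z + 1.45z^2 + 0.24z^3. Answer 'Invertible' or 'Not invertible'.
\text{Not invertible}

The MA(q) characteristic polynomial is P(z) = 1 + 1.45z + 1.45z^2 + 0.24z^3.
Invertibility requires all roots to lie outside the unit circle, i.e. |z| > 1 for every root.
Degree 3: look for a simple real root z0 first, then factor out (1 - z/z0) and solve the remaining quadratic.
Testing z0 = -5: P(-5) = 1 + (1.45)(-5) + (1.45)(-5)^2 + (0.24)(-5)^3
  = 1 + (-7.25) + (36.25) + (-30) = 0.  So z_0 = -5 is a root, |z_0| = 5.
Divide out the factor (1 + 0.2 z) = (1 - z/z0) (since 1/z0 = -0.2):
  P(z) = (1 + 0.2 z)(1 + (1.25) z + (1.2) z^2)
  [check: z-coef 1.25 - (-0.2) = 1.45; z^2-coef 1.2 - (-0.2)(1.25) = 1.45; z^3-coef -(-0.2)(1.2) = 0.24.]
Remaining roots from the quadratic factor 1 + (1.25) z + (1.2) z^2:
  Set 1 + (1.25) z + (1.2) z^2 = 0, i.e. a z^2 + b z + c = 0 with a = 1.2, b = 1.25, c = 1.
  Discriminant D = b^2 - 4ac = (1.25)^2 - 4*(1.2)*1 = 1.5625 - (4.8) = -3.2375.
  D < 0, so the roots are the complex-conjugate pair z = (-b +/- i sqrt(-D)) / (2a) = -0.5208 +/- 0.7497i.
  For a conjugate pair |z|^2 = z * conj(z) = (product of roots) = c/a = 1/(1.2) = 0.833333, so |z| = sqrt(0.833333) = 0.9129 for both roots.
Moduli of all roots: 5.0000, 0.9129, 0.9129.
All moduli strictly greater than 1? No.
Verdict: Not invertible.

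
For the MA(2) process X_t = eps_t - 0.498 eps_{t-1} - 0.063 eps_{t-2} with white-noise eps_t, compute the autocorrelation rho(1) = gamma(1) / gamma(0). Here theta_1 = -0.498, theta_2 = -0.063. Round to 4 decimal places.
\rho(1) = -0.3727

For an MA(q) process with theta_0 = 1, the autocovariance is
  gamma(k) = sigma^2 * sum_{i=0..q-k} theta_i * theta_{i+k},
and rho(k) = gamma(k) / gamma(0). Sigma^2 cancels.
  numerator   = (1)*(-0.498) + (-0.498)*(-0.063) = -0.466626.
  denominator = (1)^2 + (-0.498)^2 + (-0.063)^2 = 1.251973.
  rho(1) = -0.466626 / 1.251973 = -0.3727.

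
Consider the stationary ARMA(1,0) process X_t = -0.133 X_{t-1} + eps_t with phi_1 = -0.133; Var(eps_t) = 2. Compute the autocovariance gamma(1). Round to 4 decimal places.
\gamma(1) = -0.2708

Multiply the model equation by X_{t-k} and take expectations. With theta_0 = psi_0 = 1 and psi_j the MA(infinity) weights, this gives
  gamma(k) - sum_i phi_i gamma(k-i) = c_k,
  c_k = sigma^2 * sum_{j=k..q} theta_j psi_{j-k}   (c_k = 0 for k > q),
using gamma(-m) = gamma(m).
Pure AR (q = 0): c_0 = sigma^2 = 2, c_k = 0 for k >= 1.
Equations for k = 0 and k = 1 (AR order 1):
  gamma(0) = phi_1 gamma(1) + c_0
  gamma(1) = phi_1 gamma(0) + c_1
Substituting the second into the first: gamma(0) (1 - phi_1^2) = c_0 + phi_1 c_1, so
  gamma(0) = c_0 / (1 - phi_1^2) = 2 / (1 - (-0.133)^2) = 2 / 0.982311 = 2.036015.
  gamma(1) = phi_1 gamma(0) = (-0.133)(2.036015) = -0.27079.
Therefore gamma(1) = -0.2708 (to 4 decimal places).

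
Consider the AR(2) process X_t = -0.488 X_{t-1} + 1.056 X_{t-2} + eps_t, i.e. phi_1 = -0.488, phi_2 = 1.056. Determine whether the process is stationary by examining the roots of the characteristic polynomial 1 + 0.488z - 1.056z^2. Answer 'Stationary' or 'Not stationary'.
\text{Not stationary}

The AR(p) characteristic polynomial is P(z) = 1 + 0.488z - 1.056z^2.
Stationarity requires all roots to lie outside the unit circle, i.e. |z| > 1 for every root.
Set 1 + (0.488) z + (-1.056) z^2 = 0, i.e. a z^2 + b z + c = 0 with a = -1.056, b = 0.488, c = 1.
Discriminant D = b^2 - 4ac = (0.488)^2 - 4*(-1.056)*1 = 0.238144 - (-4.224) = 4.462144.
D >= 0, so the roots are real: z = (-b +/- sqrt(D)) / (2a) = (-0.488 +/- 2.112379) / (-2.112).
  z_1 = (-0.488 + 2.112379) / (-2.112) = -0.7691,   |z_1| = 0.7691.
  z_2 = (-0.488 - 2.112379) / (-2.112) = 1.2312,   |z_2| = 1.2312.
Moduli of all roots: 0.7691, 1.2312.
All moduli strictly greater than 1? No.
Verdict: Not stationary.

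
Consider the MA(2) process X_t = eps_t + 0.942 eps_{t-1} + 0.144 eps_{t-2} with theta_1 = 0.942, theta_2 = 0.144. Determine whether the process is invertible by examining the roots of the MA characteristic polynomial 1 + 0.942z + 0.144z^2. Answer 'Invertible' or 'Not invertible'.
\text{Invertible}

The MA(q) characteristic polynomial is P(z) = 1 + 0.942z + 0.144z^2.
Invertibility requires all roots to lie outside the unit circle, i.e. |z| > 1 for every root.
Set 1 + (0.942) z + (0.144) z^2 = 0, i.e. a z^2 + b z + c = 0 with a = 0.144, b = 0.942, c = 1.
Discriminant D = b^2 - 4ac = (0.942)^2 - 4*(0.144)*1 = 0.887364 - (0.576) = 0.311364.
D >= 0, so the roots are real: z = (-b +/- sqrt(D)) / (2a) = (-0.942 +/- 0.558) / (0.288).
  z_1 = (-0.942 + 0.558) / (0.288) = -1.3333,   |z_1| = 1.3333.
  z_2 = (-0.942 - 0.558) / (0.288) = -5.2083,   |z_2| = 5.2083.
Moduli of all roots: 1.3333, 5.2083.
All moduli strictly greater than 1? Yes.
Verdict: Invertible.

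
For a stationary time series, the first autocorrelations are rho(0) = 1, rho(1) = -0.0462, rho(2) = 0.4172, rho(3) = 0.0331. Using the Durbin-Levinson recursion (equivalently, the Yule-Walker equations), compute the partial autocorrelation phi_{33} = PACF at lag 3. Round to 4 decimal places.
\phi_{33} = 0.0770

The PACF at lag k is phi_{kk}, the last component of the solution
to the Yule-Walker system G_k phi = r_k where
  (G_k)_{ij} = rho(|i - j|), (r_k)_i = rho(i), i,j = 1..k.
Equivalently, Durbin-Levinson gives phi_{kk} iteratively:
  phi_{11} = rho(1)
  phi_{kk} = [rho(k) - sum_{j=1..k-1} phi_{k-1,j} rho(k-j)]
            / [1 - sum_{j=1..k-1} phi_{k-1,j} rho(j)],
  phi_{k,j} = phi_{k-1,j} - phi_{kk} phi_{k-1,k-j},  j = 1..k-1.
Step k = 1:
  phi_11 = rho(1) = -0.0462.
Step k = 2:
  phi_22 = [rho(2) - phi_11 rho(1)] / [1 - phi_11 rho(1)] = [0.4172 - (-0.0462)(-0.0462)] / [1 - (-0.0462)(-0.0462)]
         = 0.41506556 / 0.99786556 = 0.415953.
  Update: phi_21 = phi_11 - phi_22 phi_11 = -0.0462 - (0.415953)(-0.0462) = -0.026983.
Step k = 3:
  phi_33 = [rho(3) - phi_21 rho(2) - phi_22 rho(1)] / [1 - phi_21 rho(1) - phi_22 rho(2)]
    numerator   = 0.0331 - (-0.026983)(0.4172) - (0.415953)(-0.0462) = 0.06357433
    denominator = 1 - (-0.026983)(-0.0462) - (0.415953)(0.4172) = 0.82521763
  phi_33 = 0.06357433 / 0.82521763 = 0.077.
Therefore phi_{33} = 0.0770.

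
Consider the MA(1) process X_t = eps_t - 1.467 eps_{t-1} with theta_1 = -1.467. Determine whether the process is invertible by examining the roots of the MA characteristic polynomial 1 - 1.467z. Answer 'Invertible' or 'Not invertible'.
\text{Not invertible}

The MA(q) characteristic polynomial is P(z) = 1 - 1.467z.
Invertibility requires all roots to lie outside the unit circle, i.e. |z| > 1 for every root.
This is linear in z: 1 + (-1.467) z = 0  =>  z = -1/(-1.467) = 0.681663,  |z| = 0.681663.
Moduli of all roots: 0.6817.
All moduli strictly greater than 1? No.
Verdict: Not invertible.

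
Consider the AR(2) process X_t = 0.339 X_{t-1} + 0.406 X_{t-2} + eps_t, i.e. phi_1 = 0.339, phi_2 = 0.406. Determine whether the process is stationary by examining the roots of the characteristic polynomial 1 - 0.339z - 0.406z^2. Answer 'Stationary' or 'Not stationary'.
\text{Stationary}

The AR(p) characteristic polynomial is P(z) = 1 - 0.339z - 0.406z^2.
Stationarity requires all roots to lie outside the unit circle, i.e. |z| > 1 for every root.
Set 1 + (-0.339) z + (-0.406) z^2 = 0, i.e. a z^2 + b z + c = 0 with a = -0.406, b = -0.339, c = 1.
Discriminant D = b^2 - 4ac = (-0.339)^2 - 4*(-0.406)*1 = 0.114921 - (-1.624) = 1.738921.
D >= 0, so the roots are real: z = (-b +/- sqrt(D)) / (2a) = (0.339 +/- 1.318682) / (-0.812).
  z_1 = (0.339 + 1.318682) / (-0.812) = -2.0415,   |z_1| = 2.0415.
  z_2 = (0.339 - 1.318682) / (-0.812) = 1.2065,   |z_2| = 1.2065.
Moduli of all roots: 2.0415, 1.2065.
All moduli strictly greater than 1? Yes.
Verdict: Stationary.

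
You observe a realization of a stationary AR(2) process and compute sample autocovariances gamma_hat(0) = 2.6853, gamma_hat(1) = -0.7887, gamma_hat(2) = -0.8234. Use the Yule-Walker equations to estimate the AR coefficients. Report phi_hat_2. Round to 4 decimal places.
\hat\phi_{2} = -0.4300

The Yule-Walker equations for an AR(p) process read, in matrix form,
  Gamma_p phi = r_p,   with   (Gamma_p)_{ij} = gamma(|i - j|),
                       (r_p)_i = gamma(i),   i,j = 1..p.
Substitute the sample gammas (Toeplitz matrix and right-hand side of size 2):
  Gamma_p = [[2.6853, -0.7887], [-0.7887, 2.6853]]
  r_p     = [-0.7887, -0.8234]
Written out:
  2.6853 phi_1 - 0.7887 phi_2 = -0.7887
  -0.7887 phi_1 + 2.6853 phi_2 = -0.8234
Solve by Cramer's rule:
  det = gamma(0)^2 - gamma(1)^2 = (2.6853)^2 - (-0.7887)^2 = 7.21083609 - 0.62204769 = 6.5887884
  phi_hat_1 = [gamma(1) gamma(0) - gamma(1) gamma(2)] / det = [(-0.7887)(2.6853) - (-0.7887)(-0.8234)] / 6.5887884 = -2.76731169 / 6.5887884 = -0.42
  phi_hat_2 = [gamma(0) gamma(2) - gamma(1)^2] / det = [(2.6853)(-0.8234) - (-0.7887)^2] / 6.5887884 = -2.83312371 / 6.5887884 = -0.43
So phi_hat = [-0.4200, -0.4300].
Therefore phi_hat_2 = -0.4300.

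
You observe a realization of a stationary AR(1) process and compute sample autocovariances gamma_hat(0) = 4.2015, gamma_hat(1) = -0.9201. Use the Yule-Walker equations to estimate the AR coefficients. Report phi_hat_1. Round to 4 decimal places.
\hat\phi_{1} = -0.2190

The Yule-Walker equations for an AR(p) process read, in matrix form,
  Gamma_p phi = r_p,   with   (Gamma_p)_{ij} = gamma(|i - j|),
                       (r_p)_i = gamma(i),   i,j = 1..p.
Substitute the sample gammas (Toeplitz matrix and right-hand side of size 1):
  Gamma_p = [[4.2015]]
  r_p     = [-0.9201]
With p = 1 this is the single equation gamma(0) phi_1 = gamma(1):
  phi_hat_1 = gamma(1) / gamma(0) = -0.9201 / 4.2015 = -0.2190.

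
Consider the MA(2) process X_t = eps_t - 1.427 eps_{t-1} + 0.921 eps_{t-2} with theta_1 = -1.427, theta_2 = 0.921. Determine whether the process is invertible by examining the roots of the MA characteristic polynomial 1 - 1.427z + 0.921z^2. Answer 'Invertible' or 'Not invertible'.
\text{Invertible}

The MA(q) characteristic polynomial is P(z) = 1 - 1.427z + 0.921z^2.
Invertibility requires all roots to lie outside the unit circle, i.e. |z| > 1 for every root.
Set 1 + (-1.427) z + (0.921) z^2 = 0, i.e. a z^2 + b z + c = 0 with a = 0.921, b = -1.427, c = 1.
Discriminant D = b^2 - 4ac = (-1.427)^2 - 4*(0.921)*1 = 2.036329 - (3.684) = -1.647671.
D < 0, so the roots are the complex-conjugate pair z = (-b +/- i sqrt(-D)) / (2a) = 0.7747 +/- 0.6969i.
For a conjugate pair |z|^2 = z * conj(z) = (product of roots) = c/a = 1/(0.921) = 1.085776, so |z| = sqrt(1.085776) = 1.042 for both roots.
Moduli of all roots: 1.0420, 1.0420.
All moduli strictly greater than 1? Yes.
Verdict: Invertible.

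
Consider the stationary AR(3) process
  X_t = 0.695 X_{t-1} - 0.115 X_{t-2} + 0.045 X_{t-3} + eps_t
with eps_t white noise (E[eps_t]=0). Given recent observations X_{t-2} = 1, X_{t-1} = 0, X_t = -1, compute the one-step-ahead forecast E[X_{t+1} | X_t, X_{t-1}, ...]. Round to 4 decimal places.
E[X_{t+1} \mid \mathcal F_t] = -0.6500

For an AR(p) model X_t = c + sum_i phi_i X_{t-i} + eps_t, the
one-step-ahead conditional mean is
  E[X_{t+1} | X_t, ...] = c + sum_i phi_i X_{t+1-i}.
Substitute known values:
  E[X_{t+1} | ...] = (0.695) * (-1) + (-0.115) * (0) + (0.045) * (1)
                   = -0.6500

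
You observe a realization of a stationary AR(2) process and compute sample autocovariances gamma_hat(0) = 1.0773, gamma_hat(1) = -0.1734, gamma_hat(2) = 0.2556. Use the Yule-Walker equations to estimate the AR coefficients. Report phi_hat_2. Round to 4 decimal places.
\hat\phi_{2} = 0.2170

The Yule-Walker equations for an AR(p) process read, in matrix form,
  Gamma_p phi = r_p,   with   (Gamma_p)_{ij} = gamma(|i - j|),
                       (r_p)_i = gamma(i),   i,j = 1..p.
Substitute the sample gammas (Toeplitz matrix and right-hand side of size 2):
  Gamma_p = [[1.0773, -0.1734], [-0.1734, 1.0773]]
  r_p     = [-0.1734, 0.2556]
Written out:
  1.0773 phi_1 - 0.1734 phi_2 = -0.1734
  -0.1734 phi_1 + 1.0773 phi_2 = 0.2556
Solve by Cramer's rule:
  det = gamma(0)^2 - gamma(1)^2 = (1.0773)^2 - (-0.1734)^2 = 1.16057529 - 0.03006756 = 1.13050773
  phi_hat_1 = [gamma(1) gamma(0) - gamma(1) gamma(2)] / det = [(-0.1734)(1.0773) - (-0.1734)(0.2556)] / 1.13050773 = -0.14248278 / 1.13050773 = -0.126
  phi_hat_2 = [gamma(0) gamma(2) - gamma(1)^2] / det = [(1.0773)(0.2556) - (-0.1734)^2] / 1.13050773 = 0.24529032 / 1.13050773 = 0.217
So phi_hat = [-0.1260, 0.2170].
Therefore phi_hat_2 = 0.2170.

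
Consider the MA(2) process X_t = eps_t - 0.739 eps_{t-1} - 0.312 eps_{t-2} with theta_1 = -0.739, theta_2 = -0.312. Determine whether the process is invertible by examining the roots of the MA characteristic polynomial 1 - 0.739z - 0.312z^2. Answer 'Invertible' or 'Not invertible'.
\text{Not invertible}

The MA(q) characteristic polynomial is P(z) = 1 - 0.739z - 0.312z^2.
Invertibility requires all roots to lie outside the unit circle, i.e. |z| > 1 for every root.
Set 1 + (-0.739) z + (-0.312) z^2 = 0, i.e. a z^2 + b z + c = 0 with a = -0.312, b = -0.739, c = 1.
Discriminant D = b^2 - 4ac = (-0.739)^2 - 4*(-0.312)*1 = 0.546121 - (-1.248) = 1.794121.
D >= 0, so the roots are real: z = (-b +/- sqrt(D)) / (2a) = (0.739 +/- 1.339448) / (-0.624).
  z_1 = (0.739 + 1.339448) / (-0.624) = -3.3308,   |z_1| = 3.3308.
  z_2 = (0.739 - 1.339448) / (-0.624) = 0.9623,   |z_2| = 0.9623.
Moduli of all roots: 3.3308, 0.9623.
All moduli strictly greater than 1? No.
Verdict: Not invertible.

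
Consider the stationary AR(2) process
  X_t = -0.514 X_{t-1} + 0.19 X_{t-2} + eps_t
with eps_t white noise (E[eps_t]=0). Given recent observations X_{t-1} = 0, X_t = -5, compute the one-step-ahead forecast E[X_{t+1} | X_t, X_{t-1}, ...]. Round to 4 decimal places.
E[X_{t+1} \mid \mathcal F_t] = 2.5700

For an AR(p) model X_t = c + sum_i phi_i X_{t-i} + eps_t, the
one-step-ahead conditional mean is
  E[X_{t+1} | X_t, ...] = c + sum_i phi_i X_{t+1-i}.
Substitute known values:
  E[X_{t+1} | ...] = (-0.514) * (-5) + (0.19) * (0)
                   = 2.5700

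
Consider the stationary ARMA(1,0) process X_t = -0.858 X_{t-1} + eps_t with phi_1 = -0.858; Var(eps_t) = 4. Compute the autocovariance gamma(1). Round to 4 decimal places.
\gamma(1) = -13.0081

Multiply the model equation by X_{t-k} and take expectations. With theta_0 = psi_0 = 1 and psi_j the MA(infinity) weights, this gives
  gamma(k) - sum_i phi_i gamma(k-i) = c_k,
  c_k = sigma^2 * sum_{j=k..q} theta_j psi_{j-k}   (c_k = 0 for k > q),
using gamma(-m) = gamma(m).
Pure AR (q = 0): c_0 = sigma^2 = 4, c_k = 0 for k >= 1.
Equations for k = 0 and k = 1 (AR order 1):
  gamma(0) = phi_1 gamma(1) + c_0
  gamma(1) = phi_1 gamma(0) + c_1
Substituting the second into the first: gamma(0) (1 - phi_1^2) = c_0 + phi_1 c_1, so
  gamma(0) = c_0 / (1 - phi_1^2) = 4 / (1 - (-0.858)^2) = 4 / 0.263836 = 15.160933.
  gamma(1) = phi_1 gamma(0) = (-0.858)(15.160933) = -13.008081.
Therefore gamma(1) = -13.0081 (to 4 decimal places).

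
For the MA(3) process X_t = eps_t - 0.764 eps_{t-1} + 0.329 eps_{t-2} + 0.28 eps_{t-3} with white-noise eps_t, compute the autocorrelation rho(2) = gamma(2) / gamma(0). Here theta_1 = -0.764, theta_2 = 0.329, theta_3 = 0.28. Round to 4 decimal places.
\rho(2) = 0.0650

For an MA(q) process with theta_0 = 1, the autocovariance is
  gamma(k) = sigma^2 * sum_{i=0..q-k} theta_i * theta_{i+k},
and rho(k) = gamma(k) / gamma(0). Sigma^2 cancels.
  numerator   = (1)*(0.329) + (-0.764)*(0.28) = 0.11508.
  denominator = (1)^2 + (-0.764)^2 + (0.329)^2 + (0.28)^2 = 1.770337.
  rho(2) = 0.11508 / 1.770337 = 0.0650.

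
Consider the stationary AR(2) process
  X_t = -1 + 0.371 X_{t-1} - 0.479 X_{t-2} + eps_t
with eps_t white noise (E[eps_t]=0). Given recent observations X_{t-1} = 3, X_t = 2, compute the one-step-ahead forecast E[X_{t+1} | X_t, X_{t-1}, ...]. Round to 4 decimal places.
E[X_{t+1} \mid \mathcal F_t] = -1.6950

For an AR(p) model X_t = c + sum_i phi_i X_{t-i} + eps_t, the
one-step-ahead conditional mean is
  E[X_{t+1} | X_t, ...] = c + sum_i phi_i X_{t+1-i}.
Substitute known values:
  E[X_{t+1} | ...] = -1 + (0.371) * (2) + (-0.479) * (3)
                   = -1.6950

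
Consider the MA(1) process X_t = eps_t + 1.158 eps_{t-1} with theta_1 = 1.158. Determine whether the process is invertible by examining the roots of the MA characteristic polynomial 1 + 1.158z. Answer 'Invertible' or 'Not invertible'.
\text{Not invertible}

The MA(q) characteristic polynomial is P(z) = 1 + 1.158z.
Invertibility requires all roots to lie outside the unit circle, i.e. |z| > 1 for every root.
This is linear in z: 1 + (1.158) z = 0  =>  z = -1/(1.158) = -0.863558,  |z| = 0.863558.
Moduli of all roots: 0.8636.
All moduli strictly greater than 1? No.
Verdict: Not invertible.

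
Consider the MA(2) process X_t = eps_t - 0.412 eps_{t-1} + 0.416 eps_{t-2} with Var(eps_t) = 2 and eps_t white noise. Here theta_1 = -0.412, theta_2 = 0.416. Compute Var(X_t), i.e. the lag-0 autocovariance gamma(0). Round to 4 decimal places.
\gamma(0) = 2.6856

For an MA(q) process X_t = eps_t + sum_i theta_i eps_{t-i} with
Var(eps_t) = sigma^2, the variance is
  gamma(0) = sigma^2 * (1 + sum_i theta_i^2).
  sum_i theta_i^2 = (-0.412)^2 + (0.416)^2 = 0.169744 + 0.173056 = 0.3428.
  gamma(0) = 2 * (1 + 0.3428) = 2 * 1.3428 = 2.6856.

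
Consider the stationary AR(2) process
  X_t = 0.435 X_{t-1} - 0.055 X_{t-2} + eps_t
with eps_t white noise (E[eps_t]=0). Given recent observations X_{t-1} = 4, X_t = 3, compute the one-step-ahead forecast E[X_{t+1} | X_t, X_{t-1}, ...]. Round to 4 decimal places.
E[X_{t+1} \mid \mathcal F_t] = 1.0850

For an AR(p) model X_t = c + sum_i phi_i X_{t-i} + eps_t, the
one-step-ahead conditional mean is
  E[X_{t+1} | X_t, ...] = c + sum_i phi_i X_{t+1-i}.
Substitute known values:
  E[X_{t+1} | ...] = (0.435) * (3) + (-0.055) * (4)
                   = 1.0850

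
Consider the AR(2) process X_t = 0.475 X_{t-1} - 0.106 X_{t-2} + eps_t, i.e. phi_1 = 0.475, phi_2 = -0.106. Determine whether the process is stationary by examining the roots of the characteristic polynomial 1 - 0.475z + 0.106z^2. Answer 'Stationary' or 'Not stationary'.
\text{Stationary}

The AR(p) characteristic polynomial is P(z) = 1 - 0.475z + 0.106z^2.
Stationarity requires all roots to lie outside the unit circle, i.e. |z| > 1 for every root.
Set 1 + (-0.475) z + (0.106) z^2 = 0, i.e. a z^2 + b z + c = 0 with a = 0.106, b = -0.475, c = 1.
Discriminant D = b^2 - 4ac = (-0.475)^2 - 4*(0.106)*1 = 0.225625 - (0.424) = -0.198375.
D < 0, so the roots are the complex-conjugate pair z = (-b +/- i sqrt(-D)) / (2a) = 2.2406 +/- 2.1009i.
For a conjugate pair |z|^2 = z * conj(z) = (product of roots) = c/a = 1/(0.106) = 9.433962, so |z| = sqrt(9.433962) = 3.0715 for both roots.
Moduli of all roots: 3.0715, 3.0715.
All moduli strictly greater than 1? Yes.
Verdict: Stationary.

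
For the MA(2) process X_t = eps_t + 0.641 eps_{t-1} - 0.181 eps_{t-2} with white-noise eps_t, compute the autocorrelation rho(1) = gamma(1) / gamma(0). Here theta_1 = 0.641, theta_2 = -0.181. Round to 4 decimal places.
\rho(1) = 0.3636

For an MA(q) process with theta_0 = 1, the autocovariance is
  gamma(k) = sigma^2 * sum_{i=0..q-k} theta_i * theta_{i+k},
and rho(k) = gamma(k) / gamma(0). Sigma^2 cancels.
  numerator   = (1)*(0.641) + (0.641)*(-0.181) = 0.524979.
  denominator = (1)^2 + (0.641)^2 + (-0.181)^2 = 1.443642.
  rho(1) = 0.524979 / 1.443642 = 0.3636.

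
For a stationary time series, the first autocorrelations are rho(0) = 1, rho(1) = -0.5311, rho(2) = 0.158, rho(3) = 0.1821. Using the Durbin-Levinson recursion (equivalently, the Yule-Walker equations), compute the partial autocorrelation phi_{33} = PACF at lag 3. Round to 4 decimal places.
\phi_{33} = 0.2710

The PACF at lag k is phi_{kk}, the last component of the solution
to the Yule-Walker system G_k phi = r_k where
  (G_k)_{ij} = rho(|i - j|), (r_k)_i = rho(i), i,j = 1..k.
Equivalently, Durbin-Levinson gives phi_{kk} iteratively:
  phi_{11} = rho(1)
  phi_{kk} = [rho(k) - sum_{j=1..k-1} phi_{k-1,j} rho(k-j)]
            / [1 - sum_{j=1..k-1} phi_{k-1,j} rho(j)],
  phi_{k,j} = phi_{k-1,j} - phi_{kk} phi_{k-1,k-j},  j = 1..k-1.
Step k = 1:
  phi_11 = rho(1) = -0.5311.
Step k = 2:
  phi_22 = [rho(2) - phi_11 rho(1)] / [1 - phi_11 rho(1)] = [0.158 - (-0.5311)(-0.5311)] / [1 - (-0.5311)(-0.5311)]
         = -0.12406721 / 0.71793279 = -0.172812.
  Update: phi_21 = phi_11 - phi_22 phi_11 = -0.5311 - (-0.172812)(-0.5311) = -0.62288.
Step k = 3:
  phi_33 = [rho(3) - phi_21 rho(2) - phi_22 rho(1)] / [1 - phi_21 rho(1) - phi_22 rho(2)]
    numerator   = 0.1821 - (-0.62288)(0.158) - (-0.172812)(-0.5311) = 0.18873478
    denominator = 1 - (-0.62288)(-0.5311) - (-0.172812)(0.158) = 0.69649252
  phi_33 = 0.18873478 / 0.69649252 = 0.271.
Therefore phi_{33} = 0.2710.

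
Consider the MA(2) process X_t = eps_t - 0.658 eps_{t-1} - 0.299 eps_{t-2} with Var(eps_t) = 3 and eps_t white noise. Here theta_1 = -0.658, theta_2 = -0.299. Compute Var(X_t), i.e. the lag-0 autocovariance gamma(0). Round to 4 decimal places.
\gamma(0) = 4.5671

For an MA(q) process X_t = eps_t + sum_i theta_i eps_{t-i} with
Var(eps_t) = sigma^2, the variance is
  gamma(0) = sigma^2 * (1 + sum_i theta_i^2).
  sum_i theta_i^2 = (-0.658)^2 + (-0.299)^2 = 0.432964 + 0.089401 = 0.522365.
  gamma(0) = 3 * (1 + 0.522365) = 3 * 1.522365 = 4.567095, which rounds to 4.5671.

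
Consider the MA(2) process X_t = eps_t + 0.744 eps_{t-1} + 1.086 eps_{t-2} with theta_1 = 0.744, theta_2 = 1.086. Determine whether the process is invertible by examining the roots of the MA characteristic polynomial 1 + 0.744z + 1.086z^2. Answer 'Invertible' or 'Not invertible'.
\text{Not invertible}

The MA(q) characteristic polynomial is P(z) = 1 + 0.744z + 1.086z^2.
Invertibility requires all roots to lie outside the unit circle, i.e. |z| > 1 for every root.
Set 1 + (0.744) z + (1.086) z^2 = 0, i.e. a z^2 + b z + c = 0 with a = 1.086, b = 0.744, c = 1.
Discriminant D = b^2 - 4ac = (0.744)^2 - 4*(1.086)*1 = 0.553536 - (4.344) = -3.790464.
D < 0, so the roots are the complex-conjugate pair z = (-b +/- i sqrt(-D)) / (2a) = -0.3425 +/- 0.8964i.
For a conjugate pair |z|^2 = z * conj(z) = (product of roots) = c/a = 1/(1.086) = 0.92081, so |z| = sqrt(0.92081) = 0.9596 for both roots.
Moduli of all roots: 0.9596, 0.9596.
All moduli strictly greater than 1? No.
Verdict: Not invertible.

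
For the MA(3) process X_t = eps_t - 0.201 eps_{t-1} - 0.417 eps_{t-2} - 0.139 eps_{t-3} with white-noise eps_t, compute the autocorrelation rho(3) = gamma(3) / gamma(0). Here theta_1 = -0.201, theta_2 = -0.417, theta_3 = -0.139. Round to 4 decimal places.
\rho(3) = -0.1127

For an MA(q) process with theta_0 = 1, the autocovariance is
  gamma(k) = sigma^2 * sum_{i=0..q-k} theta_i * theta_{i+k},
and rho(k) = gamma(k) / gamma(0). Sigma^2 cancels.
  numerator   = (1)*(-0.139) = -0.139.
  denominator = (1)^2 + (-0.201)^2 + (-0.417)^2 + (-0.139)^2 = 1.233611.
  rho(3) = -0.139 / 1.233611 = -0.1127.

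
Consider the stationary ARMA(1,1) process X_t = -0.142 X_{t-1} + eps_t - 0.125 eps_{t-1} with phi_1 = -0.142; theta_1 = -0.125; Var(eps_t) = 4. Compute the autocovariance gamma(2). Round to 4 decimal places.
\gamma(2) = 0.1575

Multiply the model equation by X_{t-k} and take expectations. With theta_0 = psi_0 = 1 and psi_j the MA(infinity) weights, this gives
  gamma(k) - sum_i phi_i gamma(k-i) = c_k,
  c_k = sigma^2 * sum_{j=k..q} theta_j psi_{j-k}   (c_k = 0 for k > q),
using gamma(-m) = gamma(m).
psi-weights needed (psi_j = theta_j + sum_i phi_i psi_{j-i}):
  psi_1 = theta_1 + phi_1 = -0.125 + (-0.142) = -0.267
Right-hand sides:
  c_0 = sigma^2 (1 + theta_1 psi_1) = 4 * (1 + (-0.125)(-0.267)) = 4 * 1.033375 = 4.1335
  c_1 = sigma^2 theta_1 = 4 * (-0.125) = -0.5
  c_2 = 0
Equations for k = 0 and k = 1 (AR order 1):
  gamma(0) = phi_1 gamma(1) + c_0
  gamma(1) = phi_1 gamma(0) + c_1
Substituting the second into the first: gamma(0) (1 - phi_1^2) = c_0 + phi_1 c_1, so
  gamma(0) = (c_0 + phi_1 c_1) / (1 - phi_1^2) = (4.1335 + (-0.142)(-0.5)) / (1 - (-0.142)^2) = 4.2045 / 0.979836 = 4.291024.
  gamma(1) = phi_1 gamma(0) + c_1 = (-0.142)(4.291024) + (-0.5) = -1.109325.
For k = 2 (> q): gamma(2) = phi_1 gamma(1) = (-0.142)(-1.109325) = 0.157524.
Therefore gamma(2) = 0.1575 (to 4 decimal places).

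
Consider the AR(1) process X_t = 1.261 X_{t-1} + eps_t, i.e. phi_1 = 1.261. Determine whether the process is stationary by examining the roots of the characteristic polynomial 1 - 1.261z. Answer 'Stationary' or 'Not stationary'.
\text{Not stationary}

The AR(p) characteristic polynomial is P(z) = 1 - 1.261z.
Stationarity requires all roots to lie outside the unit circle, i.e. |z| > 1 for every root.
This is linear in z: 1 + (-1.261) z = 0  =>  z = -1/(-1.261) = 0.793021,  |z| = 0.793021.
Moduli of all roots: 0.7930.
All moduli strictly greater than 1? No.
Verdict: Not stationary.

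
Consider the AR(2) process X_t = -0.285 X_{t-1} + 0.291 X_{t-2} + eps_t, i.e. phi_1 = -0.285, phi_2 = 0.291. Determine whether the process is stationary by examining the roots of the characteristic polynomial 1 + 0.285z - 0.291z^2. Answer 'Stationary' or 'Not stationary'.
\text{Stationary}

The AR(p) characteristic polynomial is P(z) = 1 + 0.285z - 0.291z^2.
Stationarity requires all roots to lie outside the unit circle, i.e. |z| > 1 for every root.
Set 1 + (0.285) z + (-0.291) z^2 = 0, i.e. a z^2 + b z + c = 0 with a = -0.291, b = 0.285, c = 1.
Discriminant D = b^2 - 4ac = (0.285)^2 - 4*(-0.291)*1 = 0.081225 - (-1.164) = 1.245225.
D >= 0, so the roots are real: z = (-b +/- sqrt(D)) / (2a) = (-0.285 +/- 1.115897) / (-0.582).
  z_1 = (-0.285 + 1.115897) / (-0.582) = -1.4277,   |z_1| = 1.4277.
  z_2 = (-0.285 - 1.115897) / (-0.582) = 2.407,   |z_2| = 2.407.
Moduli of all roots: 1.4277, 2.4070.
All moduli strictly greater than 1? Yes.
Verdict: Stationary.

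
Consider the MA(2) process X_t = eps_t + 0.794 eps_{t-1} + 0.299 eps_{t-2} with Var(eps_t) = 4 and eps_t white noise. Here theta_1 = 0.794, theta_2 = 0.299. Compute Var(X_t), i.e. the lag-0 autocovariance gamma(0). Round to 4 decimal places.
\gamma(0) = 6.8793

For an MA(q) process X_t = eps_t + sum_i theta_i eps_{t-i} with
Var(eps_t) = sigma^2, the variance is
  gamma(0) = sigma^2 * (1 + sum_i theta_i^2).
  sum_i theta_i^2 = (0.794)^2 + (0.299)^2 = 0.630436 + 0.089401 = 0.719837.
  gamma(0) = 4 * (1 + 0.719837) = 4 * 1.719837 = 6.879348, which rounds to 6.8793.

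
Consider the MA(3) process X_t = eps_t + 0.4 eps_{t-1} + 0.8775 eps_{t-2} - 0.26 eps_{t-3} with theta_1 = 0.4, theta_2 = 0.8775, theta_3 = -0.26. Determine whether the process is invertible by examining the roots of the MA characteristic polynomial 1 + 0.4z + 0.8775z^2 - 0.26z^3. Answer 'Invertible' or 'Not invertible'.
\text{Not invertible}

The MA(q) characteristic polynomial is P(z) = 1 + 0.4z + 0.8775z^2 - 0.26z^3.
Invertibility requires all roots to lie outside the unit circle, i.e. |z| > 1 for every root.
Degree 3: look for a simple real root z0 first, then factor out (1 - z/z0) and solve the remaining quadratic.
Testing z0 = 4: P(4) = 1 + (0.4)(4) + (0.8775)(4)^2 + (-0.26)(4)^3
  = 1 + (1.6) + (14.04) + (-16.64) = 0.  So z_0 = 4 is a root, |z_0| = 4.
Divide out the factor (1 - 0.25 z) = (1 - z/z0) (since 1/z0 = 0.25):
  P(z) = (1 - 0.25 z)(1 + (0.65) z + (1.04) z^2)
  [check: z-coef 0.65 - (0.25) = 0.4; z^2-coef 1.04 - (0.25)(0.65) = 0.8775; z^3-coef -(0.25)(1.04) = -0.26.]
Remaining roots from the quadratic factor 1 + (0.65) z + (1.04) z^2:
  Set 1 + (0.65) z + (1.04) z^2 = 0, i.e. a z^2 + b z + c = 0 with a = 1.04, b = 0.65, c = 1.
  Discriminant D = b^2 - 4ac = (0.65)^2 - 4*(1.04)*1 = 0.4225 - (4.16) = -3.7375.
  D < 0, so the roots are the complex-conjugate pair z = (-b +/- i sqrt(-D)) / (2a) = -0.3125 +/- 0.9295i.
  For a conjugate pair |z|^2 = z * conj(z) = (product of roots) = c/a = 1/(1.04) = 0.961538, so |z| = sqrt(0.961538) = 0.9806 for both roots.
Moduli of all roots: 4.0000, 0.9806, 0.9806.
All moduli strictly greater than 1? No.
Verdict: Not invertible.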